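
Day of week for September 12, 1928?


Wednesday

Zeller's congruence:
q=12, m=9, k=28, j=19
h = (12 + ⌊13×10/5⌋ + 28 + ⌊28/4⌋ + ⌊19/4⌋ - 2×19) mod 7
= (12 + 26 + 28 + 7 + 4 - 38) mod 7
= 39 mod 7 = 4
h=4 → Wednesday


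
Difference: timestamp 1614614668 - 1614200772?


413896 seconds (115.0 hours / 4.79 days)

Difference = 1614614668 - 1614200772 = 413896 seconds
In hours: 413896 / 3600 ≈ 115.0
In days: 413896 / 86400 ≈ 4.79


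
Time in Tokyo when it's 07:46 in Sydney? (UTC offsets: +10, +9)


Time difference = UTC+9 - UTC+10 = -1 hours
New hour = (7 -1) mod 24
= 6 mod 24 = 6
Minutes unchanged → 06:46

06:46


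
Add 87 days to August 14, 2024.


Start: August 14, 2024
Add 87 days
August 14 → September 1: 31 - 14 + 1 = 18 days (87 - 18 = 69 left)
September 1 → October 1: 30 - 1 + 1 = 30 days (69 - 30 = 39 left)
October 1 → November 1: 31 - 1 + 1 = 31 days (39 - 31 = 8 left)
November 1 + 8 = November 9, 2024

November 9, 2024


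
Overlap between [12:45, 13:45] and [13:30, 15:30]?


Meeting A: 765-825 (in minutes from midnight)
Meeting B: 810-930
Overlap start = max(765, 810) = 810
Overlap end = min(825, 930) = 825
Overlap = max(0, 825 - 810) = 15 min

15 minutes


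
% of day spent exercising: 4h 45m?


Time: 285 minutes
Day: 1440 minutes
Percentage = (285/1440) × 100 ≈ 19.8%

19.8%


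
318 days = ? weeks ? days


45 weeks 3 days

Weeks: 318 ÷ 7 = 45 remainder 3


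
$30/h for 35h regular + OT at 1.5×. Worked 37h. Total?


Regular: 35h × $30 = $1050.00
Overtime: 37 - 35 = 2h
OT pay: 2h × $30 × 1.5 = $90.00
Total = $1050.00 + $90.00 = $1140.00

$1140.00


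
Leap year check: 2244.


Rules: divisible by 4 AND (not by 100 OR by 400)
2244 ÷ 4 = 561 exactly → divisible by 4
2244 ÷ 100 = 22 remainder 44 → not divisible by 100
Divisible by 4 but not by 100 → leap year

Yes


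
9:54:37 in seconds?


35677 seconds

Hours: 9 × 3600 = 32400
Minutes: 54 × 60 = 3240
Seconds: 37
Total = 32400 + 3240 + 37 = 35677


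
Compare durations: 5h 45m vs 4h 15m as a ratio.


23:17 (1.35)

Duration 1: 345 minutes
Duration 2: 255 minutes
Ratio = 345:255
GCD = 15
Simplified = 23:17
As a decimal: 23/17 ≈ 1.35


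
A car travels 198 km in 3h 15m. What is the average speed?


60.9 km/h

Distance: 198 km
Time: 3h 15m = 195 min = 195/60 = 13/4 hours
Speed = 198 ÷ (13/4) = 198 × 4 / 13 = 792/13 ≈ 60.9 km/h


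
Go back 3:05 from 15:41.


12:36

Start: 941 minutes from midnight
Subtract: 185 minutes
Remaining: 941 - 185 = 756
Hours: 12, Minutes: 36


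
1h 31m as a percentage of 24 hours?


0.0632 (6.32%)

Total minutes: 1×60 + 31 = 91
Day = 24×60 = 1440 minutes
Fraction = 91/1440 ≈ 0.0632
As a percentage: 91/1440 × 100 ≈ 6.32%


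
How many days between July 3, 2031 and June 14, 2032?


347 days

From July 3, 2031 to June 14, 2032
Rest of July 2031: 31 - 3 = 28
Full months: August 31, September 30, October 31, November 30, December 31, January 31, February 2032 29, March 31, April 30, May 31
Days into June 2032: 14
Total = 28 + 31 + 30 + 31 + 30 + 31 + 31 + 29 + 31 + 30 + 31 + 14 = 347 days


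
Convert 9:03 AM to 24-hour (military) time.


09:03

Input: 9:03 AM
AM hour stays: 9


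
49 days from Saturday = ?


Saturday

Start: Saturday (index 5)
(5 + 49) mod 7
= 54 mod 7
= 5
Index 5 → Saturday


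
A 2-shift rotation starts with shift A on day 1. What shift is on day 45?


Shifts: A, B
Start: A (index 0)
Day 45: (0 + 45 - 1) mod 2
= 44 mod 2
= 0
Index 0 → shift A

Shift A


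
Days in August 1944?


31 days

Month: August (month 8)
August has 31 days


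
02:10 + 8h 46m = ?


Start: 130 minutes from midnight
Add: 526 minutes
Total: 656 minutes
Hours: 656 ÷ 60 = 10 remainder 56

10:56


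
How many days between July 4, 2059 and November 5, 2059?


From July 4, 2059 to November 5, 2059
Rest of July 2059: 31 - 4 = 27
Full months: August 31, September 30, October 31
Days into November 2059: 5
Total = 27 + 31 + 30 + 31 + 5 = 124 days

124 days


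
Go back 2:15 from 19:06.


Start: 1146 minutes from midnight
Subtract: 135 minutes
Remaining: 1146 - 135 = 1011
Hours: 16, Minutes: 51

16:51


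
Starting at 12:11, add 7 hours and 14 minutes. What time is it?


Start: 731 minutes from midnight
Add: 434 minutes
Total: 1165 minutes
Hours: 1165 ÷ 60 = 19 remainder 25

19:25


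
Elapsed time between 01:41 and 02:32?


End time in minutes: 2×60 + 32 = 152
Start time in minutes: 1×60 + 41 = 101
Difference = 152 - 101 = 51 minutes
= 0 hours 51 minutes

0h 51m


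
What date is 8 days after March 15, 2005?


Start: March 15, 2005
Add 8 days
March 15 + 8 = March 23, 2005

March 23, 2005


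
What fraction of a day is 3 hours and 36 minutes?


Total minutes: 3×60 + 36 = 216
Day = 24×60 = 1440 minutes
Fraction = 216/1440 = 0.1500
As a percentage: 216/1440 × 100 = 15.00%

0.1500 (15.00%)


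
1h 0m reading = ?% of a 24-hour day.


4.2%

Time: 60 minutes
Day: 1440 minutes
Percentage = (60/1440) × 100 ≈ 4.2%


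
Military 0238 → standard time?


Hour: 2
2 < 12 → AM

2:38 AM


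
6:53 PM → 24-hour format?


Input: 6:53 PM
PM: 6 + 12 = 18

18:53


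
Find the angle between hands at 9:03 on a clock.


Hour hand = 9×30 + 3×0.5 = 271.5°
Minute hand = 3×6 = 18°
Difference = |271.5 - 18| = 253.5°
Since > 180°: 360 - 253.5 = 106.5°

106.5°


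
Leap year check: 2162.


Rules: divisible by 4 AND (not by 100 OR by 400)
2162 ÷ 4 = 540 remainder 2 → not divisible by 4
Not divisible by 4 → not a leap year

No


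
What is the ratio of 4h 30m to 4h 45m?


Duration 1: 270 minutes
Duration 2: 285 minutes
Ratio = 270:285
GCD = 15
Simplified = 18:19
As a decimal: 18/19 ≈ 0.95

18:19 (0.95)


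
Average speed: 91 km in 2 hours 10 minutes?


Distance: 91 km
Time: 2h 10m = 130 min = 130/60 = 13/6 hours
Speed = 91 ÷ (13/6) = 91 × 6 / 13 = 546/13 = 42.0 km/h

42.0 km/h


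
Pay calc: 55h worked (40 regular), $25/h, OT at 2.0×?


$1750.00

Regular: 40h × $25 = $1000.00
Overtime: 55 - 40 = 15h
OT pay: 15h × $25 × 2.0 = $750.00
Total = $1000.00 + $750.00 = $1750.00


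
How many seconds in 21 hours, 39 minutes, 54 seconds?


Hours: 21 × 3600 = 75600
Minutes: 39 × 60 = 2340
Seconds: 54
Total = 75600 + 2340 + 54 = 77994

77994 seconds


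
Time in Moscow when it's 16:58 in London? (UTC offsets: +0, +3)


19:58

Time difference = UTC+3 - UTC+0 = +3 hours
New hour = (16 + 3) mod 24
= 19 mod 24 = 19
Minutes unchanged → 19:58


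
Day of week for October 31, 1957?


Thursday

Zeller's congruence:
q=31, m=10, k=57, j=19
h = (31 + ⌊13×11/5⌋ + 57 + ⌊57/4⌋ + ⌊19/4⌋ - 2×19) mod 7
= (31 + 28 + 57 + 14 + 4 - 38) mod 7
= 96 mod 7 = 5
h=5 → Thursday


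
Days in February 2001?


28 days

Month: February (month 2)
February: 28 or 29 (leap year)
2001 leap year? No


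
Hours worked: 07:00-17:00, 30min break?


9h 30m (570 minutes)

Total time = (17×60+0) - (7×60+0)
= 1020 - 420 = 600 min
Minus break: 600 - 30 = 570 min
= 9h 30m


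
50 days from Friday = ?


Start: Friday (index 4)
(4 + 50) mod 7
= 54 mod 7
= 5
Index 5 → Saturday

Saturday


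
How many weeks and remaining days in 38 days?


5 weeks 3 days

Weeks: 38 ÷ 7 = 5 remainder 3


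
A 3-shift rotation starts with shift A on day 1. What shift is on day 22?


Shifts: A, B, C
Start: A (index 0)
Day 22: (0 + 22 - 1) mod 3
= 21 mod 3
= 0
Index 0 → shift A

Shift A


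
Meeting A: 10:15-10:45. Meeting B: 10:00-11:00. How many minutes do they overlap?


Meeting A: 615-645 (in minutes from midnight)
Meeting B: 600-660
Overlap start = max(615, 600) = 615
Overlap end = min(645, 660) = 645
Overlap = max(0, 645 - 615) = 30 min

30 minutes


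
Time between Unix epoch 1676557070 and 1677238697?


Difference = 1677238697 - 1676557070 = 681627 seconds
In hours: 681627 / 3600 ≈ 189.3
In days: 681627 / 86400 ≈ 7.89

681627 seconds (189.3 hours / 7.89 days)


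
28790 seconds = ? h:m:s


Hours: 28790 ÷ 3600 = 7 remainder 3590
Minutes: 3590 ÷ 60 = 59 remainder 50
Seconds: 50

7h 59m 50s


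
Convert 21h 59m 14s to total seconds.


79154 seconds

Hours: 21 × 3600 = 75600
Minutes: 59 × 60 = 3540
Seconds: 14
Total = 75600 + 3540 + 14 = 79154


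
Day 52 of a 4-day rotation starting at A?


Shifts: A, B, C, D
Start: A (index 0)
Day 52: (0 + 52 - 1) mod 4
= 51 mod 4
= 3
Index 3 → shift D

Shift D


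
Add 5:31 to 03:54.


09:25

Start: 234 minutes from midnight
Add: 331 minutes
Total: 565 minutes
Hours: 565 ÷ 60 = 9 remainder 25


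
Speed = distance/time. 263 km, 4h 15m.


Distance: 263 km
Time: 4h 15m = 255 min = 255/60 = 17/4 hours
Speed = 263 ÷ (17/4) = 263 × 4 / 17 = 1052/17 ≈ 61.9 km/h

61.9 km/h


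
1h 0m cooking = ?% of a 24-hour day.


4.2%

Time: 60 minutes
Day: 1440 minutes
Percentage = (60/1440) × 100 ≈ 4.2%


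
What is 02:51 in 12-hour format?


Hour: 2
2 < 12 → AM

2:51 AM


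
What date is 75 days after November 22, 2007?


February 5, 2008

Start: November 22, 2007
Add 75 days
November 22 → December 1: 30 - 22 + 1 = 9 days (75 - 9 = 66 left)
December 1 → January 1: 31 - 1 + 1 = 31 days (66 - 31 = 35 left)
January 1 → February 1: 31 - 1 + 1 = 31 days (35 - 31 = 4 left)
February 1 + 4 = February 5, 2008


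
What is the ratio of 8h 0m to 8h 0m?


1:1 (1.00)

Duration 1: 480 minutes
Duration 2: 480 minutes
Ratio = 480:480
GCD = 480
Simplified = 1:1
As a decimal: 1/1 = 1.00


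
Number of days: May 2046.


Month: May (month 5)
May has 31 days

31 days


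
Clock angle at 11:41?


104.5°

Hour hand = 11×30 + 41×0.5 = 350.5°
Minute hand = 41×6 = 246°
Difference = |350.5 - 246| = 104.5°


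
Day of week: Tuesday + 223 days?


Monday

Start: Tuesday (index 1)
(1 + 223) mod 7
= 224 mod 7
= 0
Index 0 → Monday


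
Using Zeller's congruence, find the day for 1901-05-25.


Saturday

Zeller's congruence:
q=25, m=5, k=1, j=19
h = (25 + ⌊13×6/5⌋ + 1 + ⌊1/4⌋ + ⌊19/4⌋ - 2×19) mod 7
= (25 + 15 + 1 + 0 + 4 - 38) mod 7
= 7 mod 7 = 0
h=0 → Saturday


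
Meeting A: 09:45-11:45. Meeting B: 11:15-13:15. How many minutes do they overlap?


Meeting A: 585-705 (in minutes from midnight)
Meeting B: 675-795
Overlap start = max(585, 675) = 675
Overlap end = min(705, 795) = 705
Overlap = max(0, 705 - 675) = 30 min

30 minutes


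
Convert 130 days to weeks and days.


18 weeks 4 days

Weeks: 130 ÷ 7 = 18 remainder 4


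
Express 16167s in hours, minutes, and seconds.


4h 29m 27s

Hours: 16167 ÷ 3600 = 4 remainder 1767
Minutes: 1767 ÷ 60 = 29 remainder 27
Seconds: 27


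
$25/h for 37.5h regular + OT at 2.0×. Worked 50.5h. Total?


$1587.50

Regular: 37.5h × $25 = $937.50
Overtime: 50.5 - 37.5 = 13.0h
OT pay: 13.0h × $25 × 2.0 = $650.00
Total = $937.50 + $650.00 = $1587.50


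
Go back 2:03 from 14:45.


Start: 885 minutes from midnight
Subtract: 123 minutes
Remaining: 885 - 123 = 762
Hours: 12, Minutes: 42

12:42


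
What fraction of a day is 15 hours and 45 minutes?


Total minutes: 15×60 + 45 = 945
Day = 24×60 = 1440 minutes
Fraction = 945/1440 ≈ 0.6563
As a percentage: 945/1440 × 100 ≈ 65.63%

0.6563 (65.63%)


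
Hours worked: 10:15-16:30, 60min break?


Total time = (16×60+30) - (10×60+15)
= 990 - 615 = 375 min
Minus break: 375 - 60 = 315 min
= 5h 15m

5h 15m (315 minutes)


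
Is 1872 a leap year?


Rules: divisible by 4 AND (not by 100 OR by 400)
1872 ÷ 4 = 468 exactly → divisible by 4
1872 ÷ 100 = 18 remainder 72 → not divisible by 100
Divisible by 4 but not by 100 → leap year

Yes


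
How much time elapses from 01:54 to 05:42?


End time in minutes: 5×60 + 42 = 342
Start time in minutes: 1×60 + 54 = 114
Difference = 342 - 114 = 228 minutes
= 3 hours 48 minutes

3h 48m


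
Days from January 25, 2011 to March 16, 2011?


From January 25, 2011 to March 16, 2011
Rest of January 2011: 31 - 25 = 6
Full months: February 2011 28
Days into March 2011: 16
Total = 6 + 28 + 16 = 50 days

50 days


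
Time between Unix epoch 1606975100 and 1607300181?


Difference = 1607300181 - 1606975100 = 325081 seconds
In hours: 325081 / 3600 ≈ 90.3
In days: 325081 / 86400 ≈ 3.76

325081 seconds (90.3 hours / 3.76 days)


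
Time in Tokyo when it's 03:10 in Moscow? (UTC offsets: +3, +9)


09:10

Time difference = UTC+9 - UTC+3 = +6 hours
New hour = (3 + 6) mod 24
= 9 mod 24 = 9
Minutes unchanged → 09:10


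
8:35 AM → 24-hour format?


08:35

Input: 8:35 AM
AM hour stays: 8


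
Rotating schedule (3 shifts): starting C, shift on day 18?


Shifts: A, B, C
Start: C (index 2)
Day 18: (2 + 18 - 1) mod 3
= 19 mod 3
= 1
Index 1 → shift B

Shift B


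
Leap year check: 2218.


No

Rules: divisible by 4 AND (not by 100 OR by 400)
2218 ÷ 4 = 554 remainder 2 → not divisible by 4
Not divisible by 4 → not a leap year


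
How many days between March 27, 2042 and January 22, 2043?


301 days

From March 27, 2042 to January 22, 2043
Rest of March 2042: 31 - 27 = 4
Full months: April 30, May 31, June 30, July 31, August 31, September 30, October 31, November 30, December 31
Days into January 2043: 22
Total = 4 + 30 + 31 + 30 + 31 + 31 + 30 + 31 + 30 + 31 + 22 = 301 days


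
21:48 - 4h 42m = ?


17:06

Start: 1308 minutes from midnight
Subtract: 282 minutes
Remaining: 1308 - 282 = 1026
Hours: 17, Minutes: 6


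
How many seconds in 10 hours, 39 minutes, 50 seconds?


Hours: 10 × 3600 = 36000
Minutes: 39 × 60 = 2340
Seconds: 50
Total = 36000 + 2340 + 50 = 38390

38390 seconds


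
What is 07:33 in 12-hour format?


Hour: 7
7 < 12 → AM

7:33 AM


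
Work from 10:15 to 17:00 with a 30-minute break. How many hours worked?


Total time = (17×60+0) - (10×60+15)
= 1020 - 615 = 405 min
Minus break: 405 - 30 = 375 min
= 6h 15m

6h 15m (375 minutes)


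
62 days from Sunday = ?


Start: Sunday (index 6)
(6 + 62) mod 7
= 68 mod 7
= 5
Index 5 → Saturday

Saturday


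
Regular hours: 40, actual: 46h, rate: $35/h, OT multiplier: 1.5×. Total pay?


Regular: 40h × $35 = $1400.00
Overtime: 46 - 40 = 6h
OT pay: 6h × $35 × 1.5 = $315.00
Total = $1400.00 + $315.00 = $1715.00

$1715.00


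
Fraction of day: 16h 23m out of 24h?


Total minutes: 16×60 + 23 = 983
Day = 24×60 = 1440 minutes
Fraction = 983/1440 ≈ 0.6826
As a percentage: 983/1440 × 100 ≈ 68.26%

0.6826 (68.26%)


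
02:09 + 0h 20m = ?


Start: 129 minutes from midnight
Add: 20 minutes
Total: 149 minutes
Hours: 149 ÷ 60 = 2 remainder 29

02:29


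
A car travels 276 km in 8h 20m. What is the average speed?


Distance: 276 km
Time: 8h 20m = 500 min = 500/60 = 25/3 hours
Speed = 276 ÷ (25/3) = 276 × 3 / 25 = 828/25 ≈ 33.1 km/h

33.1 km/h


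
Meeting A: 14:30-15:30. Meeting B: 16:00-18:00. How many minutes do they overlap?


0 minutes

Meeting A: 870-930 (in minutes from midnight)
Meeting B: 960-1080
Overlap start = max(870, 960) = 960
Overlap end = min(930, 1080) = 930
Overlap = max(0, 930 - 960) = 0 min


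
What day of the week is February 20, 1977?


Sunday

Zeller's congruence:
q=20, m=14, k=76, j=19
h = (20 + ⌊13×15/5⌋ + 76 + ⌊76/4⌋ + ⌊19/4⌋ - 2×19) mod 7
= (20 + 39 + 76 + 19 + 4 - 38) mod 7
= 120 mod 7 = 1
h=1 → Sunday


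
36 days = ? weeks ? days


5 weeks 1 days

Weeks: 36 ÷ 7 = 5 remainder 1


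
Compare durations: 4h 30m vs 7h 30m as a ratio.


3:5 (0.60)

Duration 1: 270 minutes
Duration 2: 450 minutes
Ratio = 270:450
GCD = 90
Simplified = 3:5
As a decimal: 3/5 = 0.60


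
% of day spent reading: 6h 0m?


25.0%

Time: 360 minutes
Day: 1440 minutes
Percentage = (360/1440) × 100 = 25.0%


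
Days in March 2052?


31 days

Month: March (month 3)
March has 31 days


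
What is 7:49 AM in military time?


Input: 7:49 AM
AM hour stays: 7

07:49


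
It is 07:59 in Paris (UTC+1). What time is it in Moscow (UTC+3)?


09:59

Time difference = UTC+3 - UTC+1 = +2 hours
New hour = (7 + 2) mod 24
= 9 mod 24 = 9
Minutes unchanged → 09:59


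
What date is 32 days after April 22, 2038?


May 24, 2038

Start: April 22, 2038
Add 32 days
April 22 → May 1: 30 - 22 + 1 = 9 days (32 - 9 = 23 left)
May 1 + 23 = May 24, 2038


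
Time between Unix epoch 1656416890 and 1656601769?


Difference = 1656601769 - 1656416890 = 184879 seconds
In hours: 184879 / 3600 ≈ 51.4
In days: 184879 / 86400 ≈ 2.14

184879 seconds (51.4 hours / 2.14 days)


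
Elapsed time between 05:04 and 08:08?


3h 4m

End time in minutes: 8×60 + 8 = 488
Start time in minutes: 5×60 + 4 = 304
Difference = 488 - 304 = 184 minutes
= 3 hours 4 minutes


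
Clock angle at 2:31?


Hour hand = 2×30 + 31×0.5 = 75.5°
Minute hand = 31×6 = 186°
Difference = |75.5 - 186| = 110.5°

110.5°


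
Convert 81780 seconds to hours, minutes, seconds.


Hours: 81780 ÷ 3600 = 22 remainder 2580
Minutes: 2580 ÷ 60 = 43 remainder 0
Seconds: 0

22h 43m 0s


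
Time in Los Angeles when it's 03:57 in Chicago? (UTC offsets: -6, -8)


01:57

Time difference = UTC-8 - UTC-6 = -2 hours
New hour = (3 -2) mod 24
= 1 mod 24 = 1
Minutes unchanged → 01:57


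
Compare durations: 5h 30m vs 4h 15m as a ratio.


Duration 1: 330 minutes
Duration 2: 255 minutes
Ratio = 330:255
GCD = 15
Simplified = 22:17
As a decimal: 22/17 ≈ 1.29

22:17 (1.29)


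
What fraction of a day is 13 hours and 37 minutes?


0.5674 (56.74%)

Total minutes: 13×60 + 37 = 817
Day = 24×60 = 1440 minutes
Fraction = 817/1440 ≈ 0.5674
As a percentage: 817/1440 × 100 ≈ 56.74%


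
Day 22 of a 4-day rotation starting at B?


Shifts: A, B, C, D
Start: B (index 1)
Day 22: (1 + 22 - 1) mod 4
= 22 mod 4
= 2
Index 2 → shift C

Shift C


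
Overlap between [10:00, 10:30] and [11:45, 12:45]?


Meeting A: 600-630 (in minutes from midnight)
Meeting B: 705-765
Overlap start = max(600, 705) = 705
Overlap end = min(630, 765) = 630
Overlap = max(0, 630 - 705) = 0 min

0 minutes


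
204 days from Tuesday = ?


Start: Tuesday (index 1)
(1 + 204) mod 7
= 205 mod 7
= 2
Index 2 → Wednesday

Wednesday


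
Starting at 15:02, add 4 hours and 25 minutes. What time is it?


19:27

Start: 902 minutes from midnight
Add: 265 minutes
Total: 1167 minutes
Hours: 1167 ÷ 60 = 19 remainder 27


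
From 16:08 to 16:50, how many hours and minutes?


End time in minutes: 16×60 + 50 = 1010
Start time in minutes: 16×60 + 8 = 968
Difference = 1010 - 968 = 42 minutes
= 0 hours 42 minutes

0h 42m


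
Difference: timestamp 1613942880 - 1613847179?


95701 seconds (26.6 hours / 1.11 days)

Difference = 1613942880 - 1613847179 = 95701 seconds
In hours: 95701 / 3600 ≈ 26.6
In days: 95701 / 86400 ≈ 1.11


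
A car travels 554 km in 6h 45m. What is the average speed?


Distance: 554 km
Time: 6h 45m = 405 min = 405/60 = 27/4 hours
Speed = 554 ÷ (27/4) = 554 × 4 / 27 = 2216/27 ≈ 82.1 km/h

82.1 km/h


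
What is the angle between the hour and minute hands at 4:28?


Hour hand = 4×30 + 28×0.5 = 134.0°
Minute hand = 28×6 = 168°
Difference = |134.0 - 168| = 34.0°

34.0°


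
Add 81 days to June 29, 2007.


Start: June 29, 2007
Add 81 days
June 29 → July 1: 30 - 29 + 1 = 2 days (81 - 2 = 79 left)
July 1 → August 1: 31 - 1 + 1 = 31 days (79 - 31 = 48 left)
August 1 → September 1: 31 - 1 + 1 = 31 days (48 - 31 = 17 left)
September 1 + 17 = September 18, 2007

September 18, 2007


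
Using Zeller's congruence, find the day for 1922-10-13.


Friday

Zeller's congruence:
q=13, m=10, k=22, j=19
h = (13 + ⌊13×11/5⌋ + 22 + ⌊22/4⌋ + ⌊19/4⌋ - 2×19) mod 7
= (13 + 28 + 22 + 5 + 4 - 38) mod 7
= 34 mod 7 = 6
h=6 → Friday


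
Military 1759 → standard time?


5:59 PM

Hour: 17
17 - 12 = 5 → PM


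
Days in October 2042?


31 days

Month: October (month 10)
October has 31 days


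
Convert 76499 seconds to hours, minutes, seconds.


21h 14m 59s

Hours: 76499 ÷ 3600 = 21 remainder 899
Minutes: 899 ÷ 60 = 14 remainder 59
Seconds: 59


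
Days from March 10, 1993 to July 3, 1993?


From March 10, 1993 to July 3, 1993
Rest of March 1993: 31 - 10 = 21
Full months: April 30, May 31, June 30
Days into July 1993: 3
Total = 21 + 30 + 31 + 30 + 3 = 115 days

115 days


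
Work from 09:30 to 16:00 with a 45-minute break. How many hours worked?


Total time = (16×60+0) - (9×60+30)
= 960 - 570 = 390 min
Minus break: 390 - 45 = 345 min
= 5h 45m

5h 45m (345 minutes)


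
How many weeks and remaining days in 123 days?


17 weeks 4 days

Weeks: 123 ÷ 7 = 17 remainder 4


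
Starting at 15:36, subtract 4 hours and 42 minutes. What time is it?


10:54

Start: 936 minutes from midnight
Subtract: 282 minutes
Remaining: 936 - 282 = 654
Hours: 10, Minutes: 54


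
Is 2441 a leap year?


No

Rules: divisible by 4 AND (not by 100 OR by 400)
2441 ÷ 4 = 610 remainder 1 → not divisible by 4
Not divisible by 4 → not a leap year


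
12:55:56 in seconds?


Hours: 12 × 3600 = 43200
Minutes: 55 × 60 = 3300
Seconds: 56
Total = 43200 + 3300 + 56 = 46556

46556 seconds


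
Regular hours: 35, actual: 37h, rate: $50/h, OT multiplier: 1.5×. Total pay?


$1900.00

Regular: 35h × $50 = $1750.00
Overtime: 37 - 35 = 2h
OT pay: 2h × $50 × 1.5 = $150.00
Total = $1750.00 + $150.00 = $1900.00


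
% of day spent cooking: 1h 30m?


Time: 90 minutes
Day: 1440 minutes
Percentage = (90/1440) × 100 ≈ 6.3%

6.3%


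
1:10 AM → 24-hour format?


01:10

Input: 1:10 AM
AM hour stays: 1


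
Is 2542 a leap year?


Rules: divisible by 4 AND (not by 100 OR by 400)
2542 ÷ 4 = 635 remainder 2 → not divisible by 4
Not divisible by 4 → not a leap year

No


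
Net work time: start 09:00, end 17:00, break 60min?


7h 0m (420 minutes)

Total time = (17×60+0) - (9×60+0)
= 1020 - 540 = 480 min
Minus break: 480 - 60 = 420 min
= 7h 0m


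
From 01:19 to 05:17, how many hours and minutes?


3h 58m

End time in minutes: 5×60 + 17 = 317
Start time in minutes: 1×60 + 19 = 79
Difference = 317 - 79 = 238 minutes
= 3 hours 58 minutes


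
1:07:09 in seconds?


Hours: 1 × 3600 = 3600
Minutes: 7 × 60 = 420
Seconds: 9
Total = 3600 + 420 + 9 = 4029

4029 seconds


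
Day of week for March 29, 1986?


Zeller's congruence:
q=29, m=3, k=86, j=19
h = (29 + ⌊13×4/5⌋ + 86 + ⌊86/4⌋ + ⌊19/4⌋ - 2×19) mod 7
= (29 + 10 + 86 + 21 + 4 - 38) mod 7
= 112 mod 7 = 0
h=0 → Saturday

Saturday


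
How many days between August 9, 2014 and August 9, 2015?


From August 9, 2014 to August 9, 2015
Rest of August 2014: 31 - 9 = 22
Full months: September 30, October 31, November 30, December 31, January 31, February 2015 28, March 31, April 30, May 31, June 30, July 31
Days into August 2015: 9
Total = 22 + 30 + 31 + 30 + 31 + 31 + 28 + 31 + 30 + 31 + 30 + 31 + 9 = 365 days

365 days


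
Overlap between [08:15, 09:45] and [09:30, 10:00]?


15 minutes

Meeting A: 495-585 (in minutes from midnight)
Meeting B: 570-600
Overlap start = max(495, 570) = 570
Overlap end = min(585, 600) = 585
Overlap = max(0, 585 - 570) = 15 min


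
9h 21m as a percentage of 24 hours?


0.3896 (38.96%)

Total minutes: 9×60 + 21 = 561
Day = 24×60 = 1440 minutes
Fraction = 561/1440 ≈ 0.3896
As a percentage: 561/1440 × 100 ≈ 38.96%


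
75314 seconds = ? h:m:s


Hours: 75314 ÷ 3600 = 20 remainder 3314
Minutes: 3314 ÷ 60 = 55 remainder 14
Seconds: 14

20h 55m 14s


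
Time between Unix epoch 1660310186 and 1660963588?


Difference = 1660963588 - 1660310186 = 653402 seconds
In hours: 653402 / 3600 ≈ 181.5
In days: 653402 / 86400 ≈ 7.56

653402 seconds (181.5 hours / 7.56 days)


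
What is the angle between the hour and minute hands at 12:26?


143.0°

Hour hand (12 ≡ 0 on the dial): 0×30 + 26×0.5 = 13.0°
Minute hand = 26×6 = 156°
Difference = |13.0 - 156| = 143.0°


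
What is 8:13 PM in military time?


Input: 8:13 PM
PM: 8 + 12 = 20

20:13


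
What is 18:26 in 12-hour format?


Hour: 18
18 - 12 = 6 → PM

6:26 PM


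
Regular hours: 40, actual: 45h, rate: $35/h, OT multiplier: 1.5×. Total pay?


$1662.50

Regular: 40h × $35 = $1400.00
Overtime: 45 - 40 = 5h
OT pay: 5h × $35 × 1.5 = $262.50
Total = $1400.00 + $262.50 = $1662.50


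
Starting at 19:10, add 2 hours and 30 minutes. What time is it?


21:40

Start: 1150 minutes from midnight
Add: 150 minutes
Total: 1300 minutes
Hours: 1300 ÷ 60 = 21 remainder 40


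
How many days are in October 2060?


Month: October (month 10)
October has 31 days

31 days


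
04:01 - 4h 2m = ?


Start: 241 minutes from midnight
Subtract: 242 minutes
Remaining: 241 - 242 = -1
Negative → add 24×60 = 1439
Hours: 23, Minutes: 59

23:59


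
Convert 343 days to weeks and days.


49 weeks 0 days

Weeks: 343 ÷ 7 = 49 remainder 0


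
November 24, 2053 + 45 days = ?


January 8, 2054

Start: November 24, 2053
Add 45 days
November 24 → December 1: 30 - 24 + 1 = 7 days (45 - 7 = 38 left)
December 1 → January 1: 31 - 1 + 1 = 31 days (38 - 31 = 7 left)
January 1 + 7 = January 8, 2054


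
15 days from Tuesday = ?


Start: Tuesday (index 1)
(1 + 15) mod 7
= 16 mod 7
= 2
Index 2 → Wednesday

Wednesday


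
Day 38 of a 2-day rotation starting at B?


Shifts: A, B
Start: B (index 1)
Day 38: (1 + 38 - 1) mod 2
= 38 mod 2
= 0
Index 0 → shift A

Shift A


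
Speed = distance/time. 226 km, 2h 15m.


100.4 km/h

Distance: 226 km
Time: 2h 15m = 135 min = 135/60 = 9/4 hours
Speed = 226 ÷ (9/4) = 226 × 4 / 9 = 904/9 ≈ 100.4 km/h


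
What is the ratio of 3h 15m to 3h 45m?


13:15 (0.87)

Duration 1: 195 minutes
Duration 2: 225 minutes
Ratio = 195:225
GCD = 15
Simplified = 13:15
As a decimal: 13/15 ≈ 0.87


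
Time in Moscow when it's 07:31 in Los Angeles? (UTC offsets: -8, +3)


Time difference = UTC+3 - UTC-8 = +11 hours
New hour = (7 + 11) mod 24
= 18 mod 24 = 18
Minutes unchanged → 18:31

18:31


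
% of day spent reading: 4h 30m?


Time: 270 minutes
Day: 1440 minutes
Percentage = (270/1440) × 100 ≈ 18.8%

18.8%


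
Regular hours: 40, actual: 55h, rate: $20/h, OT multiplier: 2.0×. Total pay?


Regular: 40h × $20 = $800.00
Overtime: 55 - 40 = 15h
OT pay: 15h × $20 × 2.0 = $600.00
Total = $800.00 + $600.00 = $1400.00

$1400.00


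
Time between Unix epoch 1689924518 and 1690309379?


384861 seconds (106.9 hours / 4.45 days)

Difference = 1690309379 - 1689924518 = 384861 seconds
In hours: 384861 / 3600 ≈ 106.9
In days: 384861 / 86400 ≈ 4.45


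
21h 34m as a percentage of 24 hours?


Total minutes: 21×60 + 34 = 1294
Day = 24×60 = 1440 minutes
Fraction = 1294/1440 ≈ 0.8986
As a percentage: 1294/1440 × 100 ≈ 89.86%

0.8986 (89.86%)


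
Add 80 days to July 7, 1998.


Start: July 7, 1998
Add 80 days
July 7 → August 1: 31 - 7 + 1 = 25 days (80 - 25 = 55 left)
August 1 → September 1: 31 - 1 + 1 = 31 days (55 - 31 = 24 left)
September 1 + 24 = September 25, 1998

September 25, 1998


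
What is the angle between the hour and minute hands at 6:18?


Hour hand = 6×30 + 18×0.5 = 189.0°
Minute hand = 18×6 = 108°
Difference = |189.0 - 108| = 81.0°

81.0°


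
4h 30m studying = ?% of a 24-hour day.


18.8%

Time: 270 minutes
Day: 1440 minutes
Percentage = (270/1440) × 100 ≈ 18.8%


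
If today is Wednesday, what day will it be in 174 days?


Tuesday

Start: Wednesday (index 2)
(2 + 174) mod 7
= 176 mod 7
= 1
Index 1 → Tuesday


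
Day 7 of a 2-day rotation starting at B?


Shifts: A, B
Start: B (index 1)
Day 7: (1 + 7 - 1) mod 2
= 7 mod 2
= 1
Index 1 → shift B

Shift B


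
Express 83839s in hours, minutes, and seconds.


Hours: 83839 ÷ 3600 = 23 remainder 1039
Minutes: 1039 ÷ 60 = 17 remainder 19
Seconds: 19

23h 17m 19s


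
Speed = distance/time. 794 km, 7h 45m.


102.5 km/h

Distance: 794 km
Time: 7h 45m = 465 min = 465/60 = 31/4 hours
Speed = 794 ÷ (31/4) = 794 × 4 / 31 = 3176/31 ≈ 102.5 km/h


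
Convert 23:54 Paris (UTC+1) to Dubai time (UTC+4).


Time difference = UTC+4 - UTC+1 = +3 hours
New hour = (23 + 3) mod 24
= 26 mod 24 = 2
Minutes unchanged → 02:54; 26 ≥ 24 → next day

02:54 (next day)


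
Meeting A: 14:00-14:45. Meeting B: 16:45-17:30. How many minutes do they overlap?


Meeting A: 840-885 (in minutes from midnight)
Meeting B: 1005-1050
Overlap start = max(840, 1005) = 1005
Overlap end = min(885, 1050) = 885
Overlap = max(0, 885 - 1005) = 0 min

0 minutes


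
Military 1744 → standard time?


Hour: 17
17 - 12 = 5 → PM

5:44 PM


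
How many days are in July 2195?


Month: July (month 7)
July has 31 days

31 days


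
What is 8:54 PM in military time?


Input: 8:54 PM
PM: 8 + 12 = 20

20:54


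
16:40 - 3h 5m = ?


Start: 1000 minutes from midnight
Subtract: 185 minutes
Remaining: 1000 - 185 = 815
Hours: 13, Minutes: 35

13:35


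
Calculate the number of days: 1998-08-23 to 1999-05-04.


254 days

From August 23, 1998 to May 4, 1999
Rest of August 1998: 31 - 23 = 8
Full months: September 30, October 31, November 30, December 31, January 31, February 1999 28, March 31, April 30
Days into May 1999: 4
Total = 8 + 30 + 31 + 30 + 31 + 31 + 28 + 31 + 30 + 4 = 254 days


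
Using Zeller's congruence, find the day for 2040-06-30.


Saturday

Zeller's congruence:
q=30, m=6, k=40, j=20
h = (30 + ⌊13×7/5⌋ + 40 + ⌊40/4⌋ + ⌊20/4⌋ - 2×20) mod 7
= (30 + 18 + 40 + 10 + 5 - 40) mod 7
= 63 mod 7 = 0
h=0 → Saturday


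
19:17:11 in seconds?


Hours: 19 × 3600 = 68400
Minutes: 17 × 60 = 1020
Seconds: 11
Total = 68400 + 1020 + 11 = 69431

69431 seconds


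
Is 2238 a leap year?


No

Rules: divisible by 4 AND (not by 100 OR by 400)
2238 ÷ 4 = 559 remainder 2 → not divisible by 4
Not divisible by 4 → not a leap year


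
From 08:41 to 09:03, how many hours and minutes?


End time in minutes: 9×60 + 3 = 543
Start time in minutes: 8×60 + 41 = 521
Difference = 543 - 521 = 22 minutes
= 0 hours 22 minutes

0h 22m


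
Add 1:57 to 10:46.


Start: 646 minutes from midnight
Add: 117 minutes
Total: 763 minutes
Hours: 763 ÷ 60 = 12 remainder 43

12:43


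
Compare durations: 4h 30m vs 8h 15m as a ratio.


6:11 (0.55)

Duration 1: 270 minutes
Duration 2: 495 minutes
Ratio = 270:495
GCD = 45
Simplified = 6:11
As a decimal: 6/11 ≈ 0.55


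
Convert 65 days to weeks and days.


Weeks: 65 ÷ 7 = 9 remainder 2

9 weeks 2 days


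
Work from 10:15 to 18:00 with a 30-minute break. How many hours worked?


Total time = (18×60+0) - (10×60+15)
= 1080 - 615 = 465 min
Minus break: 465 - 30 = 435 min
= 7h 15m

7h 15m (435 minutes)


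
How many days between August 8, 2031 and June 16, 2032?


From August 8, 2031 to June 16, 2032
Rest of August 2031: 31 - 8 = 23
Full months: September 30, October 31, November 30, December 31, January 31, February 2032 29, March 31, April 30, May 31
Days into June 2032: 16
Total = 23 + 30 + 31 + 30 + 31 + 31 + 29 + 31 + 30 + 31 + 16 = 313 days

313 days


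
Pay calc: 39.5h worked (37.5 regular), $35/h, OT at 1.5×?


$1417.50

Regular: 37.5h × $35 = $1312.50
Overtime: 39.5 - 37.5 = 2.0h
OT pay: 2.0h × $35 × 1.5 = $105.00
Total = $1312.50 + $105.00 = $1417.50


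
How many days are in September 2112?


30 days

Month: September (month 9)
September has 30 days


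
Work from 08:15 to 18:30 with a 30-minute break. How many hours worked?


9h 45m (585 minutes)

Total time = (18×60+30) - (8×60+15)
= 1110 - 495 = 615 min
Minus break: 615 - 30 = 585 min
= 9h 45m


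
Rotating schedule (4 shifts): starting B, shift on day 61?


Shifts: A, B, C, D
Start: B (index 1)
Day 61: (1 + 61 - 1) mod 4
= 61 mod 4
= 1
Index 1 → shift B

Shift B


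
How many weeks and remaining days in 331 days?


Weeks: 331 ÷ 7 = 47 remainder 2

47 weeks 2 days


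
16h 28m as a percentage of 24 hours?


Total minutes: 16×60 + 28 = 988
Day = 24×60 = 1440 minutes
Fraction = 988/1440 ≈ 0.6861
As a percentage: 988/1440 × 100 ≈ 68.61%

0.6861 (68.61%)


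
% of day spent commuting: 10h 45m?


44.8%

Time: 645 minutes
Day: 1440 minutes
Percentage = (645/1440) × 100 ≈ 44.8%


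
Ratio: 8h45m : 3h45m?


7:3 (2.33)

Duration 1: 525 minutes
Duration 2: 225 minutes
Ratio = 525:225
GCD = 75
Simplified = 7:3
As a decimal: 7/3 ≈ 2.33


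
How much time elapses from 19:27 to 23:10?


3h 43m

End time in minutes: 23×60 + 10 = 1390
Start time in minutes: 19×60 + 27 = 1167
Difference = 1390 - 1167 = 223 minutes
= 3 hours 43 minutes


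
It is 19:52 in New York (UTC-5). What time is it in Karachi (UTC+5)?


Time difference = UTC+5 - UTC-5 = +10 hours
New hour = (19 + 10) mod 24
= 29 mod 24 = 5
Minutes unchanged → 05:52; 29 ≥ 24 → next day

05:52 (next day)


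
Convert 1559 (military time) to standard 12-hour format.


Hour: 15
15 - 12 = 3 → PM

3:59 PM


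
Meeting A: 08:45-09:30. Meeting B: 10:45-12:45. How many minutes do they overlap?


0 minutes

Meeting A: 525-570 (in minutes from midnight)
Meeting B: 645-765
Overlap start = max(525, 645) = 645
Overlap end = min(570, 765) = 570
Overlap = max(0, 570 - 645) = 0 min


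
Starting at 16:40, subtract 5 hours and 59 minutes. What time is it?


10:41

Start: 1000 minutes from midnight
Subtract: 359 minutes
Remaining: 1000 - 359 = 641
Hours: 10, Minutes: 41


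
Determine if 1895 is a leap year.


No

Rules: divisible by 4 AND (not by 100 OR by 400)
1895 ÷ 4 = 473 remainder 3 → not divisible by 4
Not divisible by 4 → not a leap year


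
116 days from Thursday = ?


Start: Thursday (index 3)
(3 + 116) mod 7
= 119 mod 7
= 0
Index 0 → Monday

Monday


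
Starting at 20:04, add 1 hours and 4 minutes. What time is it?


21:08

Start: 1204 minutes from midnight
Add: 64 minutes
Total: 1268 minutes
Hours: 1268 ÷ 60 = 21 remainder 8


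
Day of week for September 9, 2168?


Friday

Zeller's congruence:
q=9, m=9, k=68, j=21
h = (9 + ⌊13×10/5⌋ + 68 + ⌊68/4⌋ + ⌊21/4⌋ - 2×21) mod 7
= (9 + 26 + 68 + 17 + 5 - 42) mod 7
= 83 mod 7 = 6
h=6 → Friday


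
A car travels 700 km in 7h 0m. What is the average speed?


100.0 km/h

Distance: 700 km
Time: 7 hours
Speed = 700 / 7 = 100.0 km/h


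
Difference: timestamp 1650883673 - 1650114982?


Difference = 1650883673 - 1650114982 = 768691 seconds
In hours: 768691 / 3600 ≈ 213.5
In days: 768691 / 86400 ≈ 8.90

768691 seconds (213.5 hours / 8.90 days)


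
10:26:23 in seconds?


Hours: 10 × 3600 = 36000
Minutes: 26 × 60 = 1560
Seconds: 23
Total = 36000 + 1560 + 23 = 37583

37583 seconds


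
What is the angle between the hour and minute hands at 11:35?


Hour hand = 11×30 + 35×0.5 = 347.5°
Minute hand = 35×6 = 210°
Difference = |347.5 - 210| = 137.5°

137.5°


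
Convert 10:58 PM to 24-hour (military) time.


22:58

Input: 10:58 PM
PM: 10 + 12 = 22


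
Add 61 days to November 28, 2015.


January 28, 2016

Start: November 28, 2015
Add 61 days
November 28 → December 1: 30 - 28 + 1 = 3 days (61 - 3 = 58 left)
December 1 → January 1: 31 - 1 + 1 = 31 days (58 - 31 = 27 left)
January 1 + 27 = January 28, 2016


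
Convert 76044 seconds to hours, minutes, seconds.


Hours: 76044 ÷ 3600 = 21 remainder 444
Minutes: 444 ÷ 60 = 7 remainder 24
Seconds: 24

21h 7m 24s


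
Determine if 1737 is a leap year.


Rules: divisible by 4 AND (not by 100 OR by 400)
1737 ÷ 4 = 434 remainder 1 → not divisible by 4
Not divisible by 4 → not a leap year

No


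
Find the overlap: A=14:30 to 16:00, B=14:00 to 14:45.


Meeting A: 870-960 (in minutes from midnight)
Meeting B: 840-885
Overlap start = max(870, 840) = 870
Overlap end = min(960, 885) = 885
Overlap = max(0, 885 - 870) = 15 min

15 minutes


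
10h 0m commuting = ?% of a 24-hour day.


41.7%

Time: 600 minutes
Day: 1440 minutes
Percentage = (600/1440) × 100 ≈ 41.7%


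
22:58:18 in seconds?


Hours: 22 × 3600 = 79200
Minutes: 58 × 60 = 3480
Seconds: 18
Total = 79200 + 3480 + 18 = 82698

82698 seconds


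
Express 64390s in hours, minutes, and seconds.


17h 53m 10s

Hours: 64390 ÷ 3600 = 17 remainder 3190
Minutes: 3190 ÷ 60 = 53 remainder 10
Seconds: 10


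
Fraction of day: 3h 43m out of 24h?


0.1549 (15.49%)

Total minutes: 3×60 + 43 = 223
Day = 24×60 = 1440 minutes
Fraction = 223/1440 ≈ 0.1549
As a percentage: 223/1440 × 100 ≈ 15.49%


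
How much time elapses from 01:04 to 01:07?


0h 3m

End time in minutes: 1×60 + 7 = 67
Start time in minutes: 1×60 + 4 = 64
Difference = 67 - 64 = 3 minutes
= 0 hours 3 minutes


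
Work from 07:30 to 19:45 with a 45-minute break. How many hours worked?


Total time = (19×60+45) - (7×60+30)
= 1185 - 450 = 735 min
Minus break: 735 - 45 = 690 min
= 11h 30m

11h 30m (690 minutes)


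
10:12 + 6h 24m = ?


Start: 612 minutes from midnight
Add: 384 minutes
Total: 996 minutes
Hours: 996 ÷ 60 = 16 remainder 36

16:36


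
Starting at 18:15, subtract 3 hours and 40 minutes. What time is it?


14:35

Start: 1095 minutes from midnight
Subtract: 220 minutes
Remaining: 1095 - 220 = 875
Hours: 14, Minutes: 35


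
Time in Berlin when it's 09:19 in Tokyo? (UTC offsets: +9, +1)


Time difference = UTC+1 - UTC+9 = -8 hours
New hour = (9 -8) mod 24
= 1 mod 24 = 1
Minutes unchanged → 01:19

01:19


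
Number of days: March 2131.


Month: March (month 3)
March has 31 days

31 days


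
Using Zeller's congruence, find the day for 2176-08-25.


Sunday

Zeller's congruence:
q=25, m=8, k=76, j=21
h = (25 + ⌊13×9/5⌋ + 76 + ⌊76/4⌋ + ⌊21/4⌋ - 2×21) mod 7
= (25 + 23 + 76 + 19 + 5 - 42) mod 7
= 106 mod 7 = 1
h=1 → Sunday


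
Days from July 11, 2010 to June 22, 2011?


346 days

From July 11, 2010 to June 22, 2011
Rest of July 2010: 31 - 11 = 20
Full months: August 31, September 30, October 31, November 30, December 31, January 31, February 2011 28, March 31, April 30, May 31
Days into June 2011: 22
Total = 20 + 31 + 30 + 31 + 30 + 31 + 31 + 28 + 31 + 30 + 31 + 22 = 346 days


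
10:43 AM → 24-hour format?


10:43

Input: 10:43 AM
AM hour stays: 10


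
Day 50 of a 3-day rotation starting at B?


Shifts: A, B, C
Start: B (index 1)
Day 50: (1 + 50 - 1) mod 3
= 50 mod 3
= 2
Index 2 → shift C

Shift C


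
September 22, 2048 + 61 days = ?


November 22, 2048

Start: September 22, 2048
Add 61 days
September 22 → October 1: 30 - 22 + 1 = 9 days (61 - 9 = 52 left)
October 1 → November 1: 31 - 1 + 1 = 31 days (52 - 31 = 21 left)
November 1 + 21 = November 22, 2048


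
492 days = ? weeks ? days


Weeks: 492 ÷ 7 = 70 remainder 2

70 weeks 2 days


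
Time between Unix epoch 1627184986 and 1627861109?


676123 seconds (187.8 hours / 7.83 days)

Difference = 1627861109 - 1627184986 = 676123 seconds
In hours: 676123 / 3600 ≈ 187.8
In days: 676123 / 86400 ≈ 7.83


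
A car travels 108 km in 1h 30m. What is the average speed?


Distance: 108 km
Time: 1h 30m = 90 min = 90/60 = 3/2 hours
Speed = 108 ÷ (3/2) = 108 × 2 / 3 = 216/3 = 72.0 km/h

72.0 km/h


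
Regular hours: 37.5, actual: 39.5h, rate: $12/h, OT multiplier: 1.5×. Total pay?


Regular: 37.5h × $12 = $450.00
Overtime: 39.5 - 37.5 = 2.0h
OT pay: 2.0h × $12 × 1.5 = $36.00
Total = $450.00 + $36.00 = $486.00

$486.00
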